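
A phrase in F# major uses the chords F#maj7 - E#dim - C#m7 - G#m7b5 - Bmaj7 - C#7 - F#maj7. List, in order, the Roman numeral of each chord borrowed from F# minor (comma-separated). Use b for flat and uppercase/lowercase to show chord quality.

In F# major the diatonic chords are F#, G#m, A#m, B, C#, D#m, E#dim. F#maj7, E#dim, Bmaj7 and C#7 all belong to that set. But C#m7 (C#–E–G#–B) is foreign: the diatonic V on degree 5 is C#, whereas C#m7 comes from F# minor. It is labeled v7. G#m7b5 (G#–B–D–F#) doesn't fit — on degree 2 F# major would have G#m (ii). G#m7b5 is the degree-2 chord of F# minor, so it is the borrowed iiø7.

v7, iiø7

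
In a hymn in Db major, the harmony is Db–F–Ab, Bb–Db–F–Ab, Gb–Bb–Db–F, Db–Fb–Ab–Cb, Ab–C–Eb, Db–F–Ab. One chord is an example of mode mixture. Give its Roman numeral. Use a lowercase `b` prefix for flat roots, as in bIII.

i7

The diatonic triads in Db major are Db, Ebm, Fm, Gb, Ab, Bbm, Cdim. Db–F–Ab = Db, Bb–Db–F–Ab = Bbm7, Gb–Bb–Db–F = Gbmaj7 and Ab–C–Eb = Ab are all diatonic. But Db–Fb–Ab–Cb is foreign: the diatonic I on degree 1 is Db, whereas Dbm7 comes from Db minor. It is labeled i7.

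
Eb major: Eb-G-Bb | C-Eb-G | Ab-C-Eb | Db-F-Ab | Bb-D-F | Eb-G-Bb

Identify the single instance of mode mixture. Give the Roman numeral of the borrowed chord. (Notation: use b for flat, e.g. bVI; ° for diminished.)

bVII

Eb major has the diatonic set Eb, Fm, Gm, Ab, Bb, Cm, Ddim. Eb–G–Bb = Eb, C–Eb–G = Cm, Ab–C–Eb = Ab and Bb–D–F = Bb all belong to that set. Db–F–Ab doesn't fit — on degree 7 Eb major would have Ddim (vii°). Db is the degree-7 chord of Eb minor, so it is the borrowed bVII.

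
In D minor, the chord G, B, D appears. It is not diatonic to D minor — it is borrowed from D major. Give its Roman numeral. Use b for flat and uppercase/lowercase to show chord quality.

G is scale degree 4 in D minor. G–B–D is a major chord — the form found in D major, not the diatonic iv (Gm). Borrowed into D minor it is written IV.

IV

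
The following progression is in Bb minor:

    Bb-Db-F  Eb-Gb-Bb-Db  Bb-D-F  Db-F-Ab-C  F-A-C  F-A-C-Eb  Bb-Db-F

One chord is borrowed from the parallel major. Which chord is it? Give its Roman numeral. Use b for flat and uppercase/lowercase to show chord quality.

In Bb minor (with V from harmonic minor) the diatonic chords are Bbm, Cdim, Db, Ebm, F, Gb, Ab. Bb–Db–F = Bbm, Eb–Gb–Bb–Db = Ebm7, Db–F–Ab–C = Dbmaj7, F–A–C = F and F–A–C–Eb = F7 are all diatonic. Bb–D–F is not: scale degree 1 in Bb minor carries Bbm (i). In Bb major the chord on that degree is Bb, so here it functions as I, borrowed from the parallel major.

I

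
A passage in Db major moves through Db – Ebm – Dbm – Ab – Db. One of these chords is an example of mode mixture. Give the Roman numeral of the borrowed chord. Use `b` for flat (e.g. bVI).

i

Db major has the diatonic set Db, Ebm, Fm, Gb, Ab, Bbm, Cdim. Db, Ebm and Ab all belong to that set. But Dbm (Db–Fb–Ab) is foreign: the diatonic I on degree 1 is Db, whereas Dbm comes from Db minor. It is labeled i.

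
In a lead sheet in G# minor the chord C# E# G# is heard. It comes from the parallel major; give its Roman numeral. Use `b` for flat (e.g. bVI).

C# is scale degree 4 in G# minor. C#–E#–G# is a major chord — the form found in G# major, not the diatonic iv (C#m). Borrowed into G# minor it is written IV.

IV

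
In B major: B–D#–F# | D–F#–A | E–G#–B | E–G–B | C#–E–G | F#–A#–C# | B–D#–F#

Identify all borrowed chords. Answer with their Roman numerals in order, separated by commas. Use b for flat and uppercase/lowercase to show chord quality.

bIII, iv, ii°

B major has the diatonic set B, C#m, D#m, E, F#, G#m, A#dim. Of the given chords, B–D#–F# = B, E–G#–B = E and F#–A#–C# = F# are diatonic. But D–F#–A is foreign: the diatonic iii on degree 3 is D#m, whereas D comes from B minor. It is labeled bIII. But E–G–B is foreign: the diatonic IV on degree 4 is E, whereas Em comes from B minor. It is labeled iv. But C#–E–G is foreign: the diatonic ii on degree 2 is C#m, whereas C#dim comes from B minor. It is labeled ii°.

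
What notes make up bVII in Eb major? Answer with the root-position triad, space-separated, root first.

Db F Ab

bVII is built on the lowered scale degree 7. In Eb major degree 7 is D; lowered it becomes Db. In Eb minor the chord on Db is Db–F–Ab.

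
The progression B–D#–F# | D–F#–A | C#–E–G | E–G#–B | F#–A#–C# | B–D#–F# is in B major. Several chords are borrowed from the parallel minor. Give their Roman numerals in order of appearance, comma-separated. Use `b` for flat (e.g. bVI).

In B major the diatonic chords are B, C#m, D#m, E, F#, G#m, A#dim. Of the given chords, B–D#–F# = B, E–G#–B = E and F#–A#–C# = F# are diatonic. D–F#–A doesn't fit — on degree 3 B major would have D#m (iii). D is the degree-3 chord of B minor, so it is the borrowed bIII. C#–E–G is not: scale degree 2 in B major carries C#m (ii). In B minor the chord on that degree is C#dim, so here it functions as ii°, borrowed from the parallel minor.

bIII, ii°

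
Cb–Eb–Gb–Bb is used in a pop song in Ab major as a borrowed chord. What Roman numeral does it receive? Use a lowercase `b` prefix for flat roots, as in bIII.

bIIImaj7

In Ab major scale degree 3 is C; Cb is its lowered form, from Ab minor. The diatonic chord on degree 3 would be Cm (iii), but Cb–Eb–Gb–Bb is the major-seventh chord from Ab minor. As a borrowed chord it is labeled bIIImaj7.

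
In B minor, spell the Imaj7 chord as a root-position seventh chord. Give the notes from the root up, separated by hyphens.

B-D#-F#-A#

The root, B, is scale degree 1 — the same note in B minor and B major; only the chord quality changes. In B major the chord on B is B–D#–F#–A#.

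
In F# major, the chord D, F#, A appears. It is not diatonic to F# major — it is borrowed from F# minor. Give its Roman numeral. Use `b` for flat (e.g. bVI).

In F# major scale degree 6 is D#; D is its lowered form, from F# minor. The diatonic chord on degree 6 would be D#m (vi), but D–F#–A is the major chord from F# minor. As a borrowed chord it is labeled bVI.

bVI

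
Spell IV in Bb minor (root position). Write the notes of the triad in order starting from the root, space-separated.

Eb G Bb

The root, Eb, is scale degree 4 — the same note in Bb minor and Bb major; only the chord quality changes. Stacking thirds in Bb major on Eb gives Eb–G–Bb.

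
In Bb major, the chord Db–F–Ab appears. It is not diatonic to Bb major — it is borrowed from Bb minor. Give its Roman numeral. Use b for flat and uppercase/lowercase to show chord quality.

In Bb major scale degree 3 is D; Db is its lowered form, from Bb minor. The diatonic chord on degree 3 would be Dm (iii), but Db–F–Ab is the major chord from Bb minor. As a borrowed chord it is labeled bIII.

bIII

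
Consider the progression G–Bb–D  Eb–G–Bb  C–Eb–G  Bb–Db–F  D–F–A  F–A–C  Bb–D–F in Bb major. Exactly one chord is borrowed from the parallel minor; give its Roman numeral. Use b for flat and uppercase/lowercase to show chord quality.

i

Bb major has the diatonic set Bb, Cm, Dm, Eb, F, Gm, Adim. Of the given chords, G–Bb–D = Gm, Eb–G–Bb = Eb, C–Eb–G = Cm, D–F–A = Dm, F–A–C = F and Bb–D–F = Bb are diatonic. Bb–Db–F is not: scale degree 1 in Bb major carries Bb (I). In Bb minor the chord on that degree is Bbm, so here it functions as i, borrowed from the parallel minor.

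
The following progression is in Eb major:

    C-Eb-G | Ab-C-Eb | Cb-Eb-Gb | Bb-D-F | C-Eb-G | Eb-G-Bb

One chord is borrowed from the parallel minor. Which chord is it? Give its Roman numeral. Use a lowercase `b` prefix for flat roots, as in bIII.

bVI

Eb major has the diatonic set Eb, Fm, Gm, Ab, Bb, Cm, Ddim. Of the given chords, C–Eb–G = Cm, Ab–C–Eb = Ab, Bb–D–F = Bb and Eb–G–Bb = Eb are diatonic. Cb–Eb–Gb is not: scale degree 6 in Eb major carries Cm (vi). In Eb minor the chord on that degree is Cb, so here it functions as bVI, borrowed from the parallel minor.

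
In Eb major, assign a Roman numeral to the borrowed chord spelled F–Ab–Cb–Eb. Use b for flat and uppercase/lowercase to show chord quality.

The root F is the diatonic 2nd degree of Eb major; the borrowing shows in the chord quality. Diatonically Eb major has Fm (ii) on that degree; F–Ab–Cb–Eb is instead the half-diminished-seventh chord native to Eb minor, so it takes the label iiø7.

iiø7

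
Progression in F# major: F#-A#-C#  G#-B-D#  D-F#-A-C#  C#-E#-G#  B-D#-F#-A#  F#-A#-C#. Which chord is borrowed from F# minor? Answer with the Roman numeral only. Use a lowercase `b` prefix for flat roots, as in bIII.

The diatonic triads in F# major are F#, G#m, A#m, B, C#, D#m, E#dim. F#–A#–C# = F#, G#–B–D# = G#m, C#–E#–G# = C# and B–D#–F#–A# = Bmaj7 are all diatonic. D–F#–A–C# doesn't fit — on degree 6 F# major would have D#m (vi). Dmaj7 is the degree-6 chord of F# minor, so it is the borrowed bVImaj7.

bVImaj7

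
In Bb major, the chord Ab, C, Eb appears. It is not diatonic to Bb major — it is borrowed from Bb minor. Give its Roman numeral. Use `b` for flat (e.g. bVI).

In Bb major scale degree 7 is A; Ab is its lowered form, from Bb minor. The diatonic chord on degree 7 would be Adim (vii°), but Ab–C–Eb is the major chord from Bb minor. As a borrowed chord it is labeled bVII.

bVII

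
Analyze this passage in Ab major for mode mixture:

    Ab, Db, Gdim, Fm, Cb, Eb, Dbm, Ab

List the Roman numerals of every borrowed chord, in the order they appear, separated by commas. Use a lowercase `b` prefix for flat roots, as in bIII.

The diatonic triads in Ab major are Ab, Bbm, Cm, Db, Eb, Fm, Gdim. Ab, Db, Gdim, Fm and Eb all belong to that set. Cb (Cb–Eb–Gb) is not: scale degree 3 in Ab major carries Cm (iii). In Ab minor the chord on that degree is Cb, so here it functions as bIII, borrowed from the parallel minor. But Dbm (Db–Fb–Ab) is foreign: the diatonic IV on degree 4 is Db, whereas Dbm comes from Ab minor. It is labeled iv.

bIII, iv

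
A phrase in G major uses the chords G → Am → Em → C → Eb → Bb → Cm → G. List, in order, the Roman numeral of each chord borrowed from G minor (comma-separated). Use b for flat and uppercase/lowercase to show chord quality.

The diatonic triads in G major are G, Am, Bm, C, D, Em, F#dim. G, Am, Em and C are all diatonic. Eb (Eb–G–Bb) doesn't fit — on degree 6 G major would have Em (vi). Eb is the degree-6 chord of G minor, so it is the borrowed bVI. Bb (Bb–D–F) doesn't fit — on degree 3 G major would have Bm (iii). Bb is the degree-3 chord of G minor, so it is the borrowed bIII. But Cm (C–Eb–G) is foreign: the diatonic IV on degree 4 is C, whereas Cm comes from G minor. It is labeled iv.

bVI, bIII, iv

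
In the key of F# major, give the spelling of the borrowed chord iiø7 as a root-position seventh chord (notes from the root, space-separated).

G# B D F#

iiø7 is built on scale degree 2, which is G# in both F# major and its parallel. Stacking thirds in F# minor on G# gives G#–B–D–F#.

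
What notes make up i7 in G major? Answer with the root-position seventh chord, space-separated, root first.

The root, G, is scale degree 1 — the same note in G major and G minor; only the chord quality changes. In G minor the chord on G is G–Bb–D–F.

G Bb D F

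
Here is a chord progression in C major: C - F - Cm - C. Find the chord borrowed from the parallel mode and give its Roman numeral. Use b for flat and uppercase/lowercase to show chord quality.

The diatonic triads in C major are C, Dm, Em, F, G, Am, Bdim. C and F both belong to that set. But Cm (C–Eb–G) is foreign: the diatonic I on degree 1 is C, whereas Cm comes from C minor. It is labeled i.

i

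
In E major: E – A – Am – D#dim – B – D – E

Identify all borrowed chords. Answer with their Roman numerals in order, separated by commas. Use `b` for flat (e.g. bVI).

iv, bVII

In E major the diatonic chords are E, F#m, G#m, A, B, C#m, D#dim. E, A, D#dim and B are all diatonic. Am (A–C–E) is not: scale degree 4 in E major carries A (IV). In E minor the chord on that degree is Am, so here it functions as iv, borrowed from the parallel minor. D (D–F#–A) is not: scale degree 7 in E major carries D#dim (vii°). In E minor the chord on that degree is D, so here it functions as bVII, borrowed from the parallel minor.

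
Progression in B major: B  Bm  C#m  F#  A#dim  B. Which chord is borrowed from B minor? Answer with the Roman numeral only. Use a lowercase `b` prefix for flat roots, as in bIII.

i

B major has the diatonic set B, C#m, D#m, E, F#, G#m, A#dim. B, C#m, F# and A#dim all belong to that set. But Bm (B–D–F#) is foreign: the diatonic I on degree 1 is B, whereas Bm comes from B minor. It is labeled i.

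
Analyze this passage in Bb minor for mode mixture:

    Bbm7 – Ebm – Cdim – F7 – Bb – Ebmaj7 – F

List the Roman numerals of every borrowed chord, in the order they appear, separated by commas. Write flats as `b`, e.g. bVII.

The diatonic triads in Bb minor (with V from harmonic minor) are Bbm, Cdim, Db, Ebm, F, Gb, Ab. Of the given chords, Bbm7, Ebm, Cdim, F7 and F are diatonic. Bb (Bb–D–F) doesn't fit — on degree 1 Bb minor would have Bbm (i). Bb is the degree-1 chord of Bb major, so it is the borrowed I. Ebmaj7 (Eb–G–Bb–D) is not: scale degree 4 in Bb minor carries Ebm (iv). In Bb major the chord on that degree is Ebmaj7, so here it functions as IVmaj7, borrowed from the parallel major.

I, IVmaj7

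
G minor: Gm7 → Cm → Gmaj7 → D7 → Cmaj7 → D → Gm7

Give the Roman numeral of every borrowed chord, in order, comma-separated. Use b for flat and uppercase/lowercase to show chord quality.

G minor has the diatonic set Gm, Adim, Bb, Cm, D, Eb, F (with V from harmonic minor). Of the given chords, Gm7, Cm, D7 and D are diatonic. Gmaj7 (G–B–D–F#) doesn't fit — on degree 1 G minor would have Gm (i). Gmaj7 is the degree-1 chord of G major, so it is the borrowed Imaj7. But Cmaj7 (C–E–G–B) is foreign: the diatonic iv on degree 4 is Cm, whereas Cmaj7 comes from G major. It is labeled IVmaj7.

Imaj7, IVmaj7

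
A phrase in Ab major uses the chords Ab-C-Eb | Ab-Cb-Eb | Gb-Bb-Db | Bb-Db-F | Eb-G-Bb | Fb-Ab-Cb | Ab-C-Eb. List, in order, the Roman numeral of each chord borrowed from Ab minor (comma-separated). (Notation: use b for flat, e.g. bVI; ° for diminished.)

In Ab major the diatonic chords are Ab, Bbm, Cm, Db, Eb, Fm, Gdim. Ab–C–Eb = Ab, Bb–Db–F = Bbm and Eb–G–Bb = Eb all belong to that set. But Ab–Cb–Eb is foreign: the diatonic I on degree 1 is Ab, whereas Abm comes from Ab minor. It is labeled i. But Gb–Bb–Db is foreign: the diatonic vii° on degree 7 is Gdim, whereas Gb comes from Ab minor. It is labeled bVII. But Fb–Ab–Cb is foreign: the diatonic vi on degree 6 is Fm, whereas Fb comes from Ab minor. It is labeled bVI.

i, bVII, bVI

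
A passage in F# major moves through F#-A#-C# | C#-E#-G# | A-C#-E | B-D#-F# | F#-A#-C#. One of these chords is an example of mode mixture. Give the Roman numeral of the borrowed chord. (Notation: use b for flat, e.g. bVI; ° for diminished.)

bIII

In F# major the diatonic chords are F#, G#m, A#m, B, C#, D#m, E#dim. Of the given chords, F#–A#–C# = F#, C#–E#–G# = C# and B–D#–F# = B are diatonic. A–C#–E is not: scale degree 3 in F# major carries A#m (iii). In F# minor the chord on that degree is A, so here it functions as bIII, borrowed from the parallel minor.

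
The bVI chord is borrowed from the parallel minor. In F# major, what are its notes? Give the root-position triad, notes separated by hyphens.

Scale degree 6 in F# major is D#. bVI uses the lowered form, D, taken from F# minor. Stacking thirds in F# minor on D gives D–F#–A.

D-F#-A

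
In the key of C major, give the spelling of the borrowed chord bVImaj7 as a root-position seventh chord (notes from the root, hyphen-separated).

Ab-C-Eb-G

Scale degree 6 in C major is A. bVImaj7 uses the lowered form, Ab, taken from C minor. Stacking thirds in C minor on Ab gives Ab–C–Eb–G.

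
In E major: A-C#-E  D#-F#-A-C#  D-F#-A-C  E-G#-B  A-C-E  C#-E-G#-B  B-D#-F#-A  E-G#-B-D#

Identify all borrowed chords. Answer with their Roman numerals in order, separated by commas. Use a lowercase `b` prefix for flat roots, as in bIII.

The diatonic triads in E major are E, F#m, G#m, A, B, C#m, D#dim. Of the given chords, A–C#–E = A, D#–F#–A–C# = D#m7b5, E–G#–B = E, C#–E–G#–B = C#m7, B–D#–F#–A = B7 and E–G#–B–D# = Emaj7 are diatonic. But D–F#–A–C is foreign: the diatonic vii° on degree 7 is D#dim, whereas D7 comes from E minor. It is labeled bVII7. But A–C–E is foreign: the diatonic IV on degree 4 is A, whereas Am comes from E minor. It is labeled iv.

bVII7, iv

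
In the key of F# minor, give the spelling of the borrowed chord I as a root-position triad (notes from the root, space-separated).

The root, F#, is scale degree 1 — the same note in F# minor and F# major; only the chord quality changes. Building the major chord from the parallel major on F#: F#–A#–C#.

F# A# C#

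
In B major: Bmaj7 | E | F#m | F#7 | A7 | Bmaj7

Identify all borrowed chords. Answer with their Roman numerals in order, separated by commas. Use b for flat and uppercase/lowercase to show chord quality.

v, bVII7

B major has the diatonic set B, C#m, D#m, E, F#, G#m, A#dim. Bmaj7, E and F#7 all belong to that set. F#m (F#–A–C#) doesn't fit — on degree 5 B major would have F# (V). F#m is the degree-5 chord of B minor, so it is the borrowed v. But A7 (A–C#–E–G) is foreign: the diatonic vii° on degree 7 is A#dim, whereas A7 comes from B minor. It is labeled bVII7.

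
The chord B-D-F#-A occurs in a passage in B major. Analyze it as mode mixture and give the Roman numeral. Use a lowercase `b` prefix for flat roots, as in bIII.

i7

The root B is the diatonic 1st degree of B major; the borrowing shows in the chord quality. The diatonic chord on degree 1 would be B (I), but B–D–F#–A is the minor-seventh chord from B minor. As a borrowed chord it is labeled i7.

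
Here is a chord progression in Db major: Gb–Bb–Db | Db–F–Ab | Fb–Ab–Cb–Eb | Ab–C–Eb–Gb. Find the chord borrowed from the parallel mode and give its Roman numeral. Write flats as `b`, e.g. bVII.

bIIImaj7

In Db major the diatonic chords are Db, Ebm, Fm, Gb, Ab, Bbm, Cdim. Of the given chords, Gb–Bb–Db = Gb, Db–F–Ab = Db and Ab–C–Eb–Gb = Ab7 are diatonic. Fb–Ab–Cb–Eb is not: scale degree 3 in Db major carries Fm (iii). In Db minor the chord on that degree is Fbmaj7, so here it functions as bIIImaj7, borrowed from the parallel minor.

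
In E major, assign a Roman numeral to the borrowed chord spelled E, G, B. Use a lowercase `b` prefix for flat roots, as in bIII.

i

E is scale degree 1 in E major. Diatonically E major has E (I) on that degree; E–G–B is instead the minor chord native to E minor, so it takes the label i.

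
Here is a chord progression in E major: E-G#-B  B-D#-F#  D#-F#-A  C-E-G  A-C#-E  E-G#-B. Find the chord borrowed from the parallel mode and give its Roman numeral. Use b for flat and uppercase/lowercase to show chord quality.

The diatonic triads in E major are E, F#m, G#m, A, B, C#m, D#dim. E–G#–B = E, B–D#–F# = B, D#–F#–A = D#dim and A–C#–E = A all belong to that set. But C–E–G is foreign: the diatonic vi on degree 6 is C#m, whereas C comes from E minor. It is labeled bVI.

bVI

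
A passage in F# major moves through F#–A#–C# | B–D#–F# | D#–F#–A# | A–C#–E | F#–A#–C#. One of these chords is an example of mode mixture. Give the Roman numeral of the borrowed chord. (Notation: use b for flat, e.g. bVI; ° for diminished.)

In F# major the diatonic chords are F#, G#m, A#m, B, C#, D#m, E#dim. F#–A#–C# = F#, B–D#–F# = B and D#–F#–A# = D#m all belong to that set. A–C#–E doesn't fit — on degree 3 F# major would have A#m (iii). A is the degree-3 chord of F# minor, so it is the borrowed bIII.

bIII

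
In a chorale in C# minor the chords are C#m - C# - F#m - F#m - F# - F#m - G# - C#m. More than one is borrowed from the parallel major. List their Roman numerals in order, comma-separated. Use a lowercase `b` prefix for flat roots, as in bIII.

I, IV

The diatonic triads in C# minor (with V from harmonic minor) are C#m, D#dim, E, F#m, G#, A, B. Of the given chords, C#m, F#m and G# are diatonic. C# (C#–E#–G#) is not: scale degree 1 in C# minor carries C#m (i). In C# major the chord on that degree is C#, so here it functions as I, borrowed from the parallel major. But F# (F#–A#–C#) is foreign: the diatonic iv on degree 4 is F#m, whereas F# comes from C# major. It is labeled IV.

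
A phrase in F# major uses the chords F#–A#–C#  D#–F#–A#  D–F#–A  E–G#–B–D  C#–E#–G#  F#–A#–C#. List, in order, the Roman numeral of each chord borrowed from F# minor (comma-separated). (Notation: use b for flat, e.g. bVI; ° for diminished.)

F# major has the diatonic set F#, G#m, A#m, B, C#, D#m, E#dim. F#–A#–C# = F#, D#–F#–A# = D#m and C#–E#–G# = C# all belong to that set. D–F#–A is not: scale degree 6 in F# major carries D#m (vi). In F# minor the chord on that degree is D, so here it functions as bVI, borrowed from the parallel minor. E–G#–B–D is not: scale degree 7 in F# major carries E#dim (vii°). In F# minor the chord on that degree is E7, so here it functions as bVII7, borrowed from the parallel minor.

bVI, bVII7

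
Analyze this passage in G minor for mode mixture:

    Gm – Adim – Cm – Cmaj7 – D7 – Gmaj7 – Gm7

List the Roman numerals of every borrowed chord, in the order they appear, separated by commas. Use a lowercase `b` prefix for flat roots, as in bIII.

G minor has the diatonic set Gm, Adim, Bb, Cm, D, Eb, F (with V from harmonic minor). Gm, Adim, Cm, D7 and Gm7 all belong to that set. But Cmaj7 (C–E–G–B) is foreign: the diatonic iv on degree 4 is Cm, whereas Cmaj7 comes from G major. It is labeled IVmaj7. Gmaj7 (G–B–D–F#) is not: scale degree 1 in G minor carries Gm (i). In G major the chord on that degree is Gmaj7, so here it functions as Imaj7, borrowed from the parallel major.

IVmaj7, Imaj7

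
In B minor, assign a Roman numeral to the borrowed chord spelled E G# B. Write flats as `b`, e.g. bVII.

IV

The root E is the diatonic 4th degree of B minor; the borrowing shows in the chord quality. The diatonic chord on degree 4 would be Em (iv), but E–G#–B is the major chord from B major. As a borrowed chord it is labeled IV.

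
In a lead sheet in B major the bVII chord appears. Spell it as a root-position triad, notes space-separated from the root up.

bVII is built on the lowered scale degree 7. In B major degree 7 is A#; lowered it becomes A. Stacking thirds in B minor on A gives A–C#–E.

A C# E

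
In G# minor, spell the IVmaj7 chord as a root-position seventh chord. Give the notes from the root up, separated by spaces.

The root, C#, is scale degree 4 — the same note in G# minor and G# major; only the chord quality changes. Stacking thirds in G# major on C# gives C#–E#–G#–B#.

C# E# G# B#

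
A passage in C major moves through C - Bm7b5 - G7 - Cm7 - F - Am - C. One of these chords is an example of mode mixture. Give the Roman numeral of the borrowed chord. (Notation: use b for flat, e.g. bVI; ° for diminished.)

The diatonic triads in C major are C, Dm, Em, F, G, Am, Bdim. C, Bm7b5, G7, F and Am are all diatonic. But Cm7 (C–Eb–G–Bb) is foreign: the diatonic I on degree 1 is C, whereas Cm7 comes from C minor. It is labeled i7.

i7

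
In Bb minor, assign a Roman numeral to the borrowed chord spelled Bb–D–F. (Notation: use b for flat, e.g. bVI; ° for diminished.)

The root Bb is the diatonic 1st degree of Bb minor; the borrowing shows in the chord quality. Diatonically Bb minor has Bbm (i) on that degree; Bb–D–F is instead the major chord native to Bb major, so it takes the label I.

I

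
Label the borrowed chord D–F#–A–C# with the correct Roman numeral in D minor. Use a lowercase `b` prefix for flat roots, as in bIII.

Imaj7

The root D is the diatonic 1st degree of D minor; the borrowing shows in the chord quality. D–F#–A–C# is a major-seventh chord — the form found in D major, not the diatonic i (Dm). Borrowed into D minor it is written Imaj7.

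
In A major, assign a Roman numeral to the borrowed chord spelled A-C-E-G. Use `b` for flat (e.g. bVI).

i7

The root A is the diatonic 1st degree of A major; the borrowing shows in the chord quality. The diatonic chord on degree 1 would be A (I), but A–C–E–G is the minor-seventh chord from A minor. As a borrowed chord it is labeled i7.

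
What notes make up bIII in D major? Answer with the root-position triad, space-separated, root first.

F A C

bIII is built on the lowered scale degree 3. In D major degree 3 is F#; lowered it becomes F. In D minor the chord on F is F–A–C.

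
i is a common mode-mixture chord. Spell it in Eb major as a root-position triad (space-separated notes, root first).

Eb Gb Bb

The root, Eb, is scale degree 1 — the same note in Eb major and Eb minor; only the chord quality changes. Building the minor chord from the parallel minor on Eb: Eb–Gb–Bb.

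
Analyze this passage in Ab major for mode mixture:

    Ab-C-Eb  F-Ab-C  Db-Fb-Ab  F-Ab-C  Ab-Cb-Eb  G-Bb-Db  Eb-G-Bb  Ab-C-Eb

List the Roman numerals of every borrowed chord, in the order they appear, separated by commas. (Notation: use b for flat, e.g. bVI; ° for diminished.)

The diatonic triads in Ab major are Ab, Bbm, Cm, Db, Eb, Fm, Gdim. Ab–C–Eb = Ab, F–Ab–C = Fm, G–Bb–Db = Gdim and Eb–G–Bb = Eb are all diatonic. Db–Fb–Ab doesn't fit — on degree 4 Ab major would have Db (IV). Dbm is the degree-4 chord of Ab minor, so it is the borrowed iv. Ab–Cb–Eb doesn't fit — on degree 1 Ab major would have Ab (I). Abm is the degree-1 chord of Ab minor, so it is the borrowed i.

iv, i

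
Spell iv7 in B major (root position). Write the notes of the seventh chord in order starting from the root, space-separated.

iv7 is built on scale degree 4, which is E in both B major and its parallel. Building the minor-seventh chord from the parallel minor on E: E–G–B–D.

E G B D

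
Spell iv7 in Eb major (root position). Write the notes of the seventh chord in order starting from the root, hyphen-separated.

The root, Ab, is scale degree 4 — the same note in Eb major and Eb minor; only the chord quality changes. Building the minor-seventh chord from the parallel minor on Ab: Ab–Cb–Eb–Gb.

Ab-Cb-Eb-Gb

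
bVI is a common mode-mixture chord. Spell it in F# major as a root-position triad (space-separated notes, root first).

D F# A

bVI is built on the lowered scale degree 6. In F# major degree 6 is D#; lowered it becomes D. In F# minor the chord on D is D–F#–A.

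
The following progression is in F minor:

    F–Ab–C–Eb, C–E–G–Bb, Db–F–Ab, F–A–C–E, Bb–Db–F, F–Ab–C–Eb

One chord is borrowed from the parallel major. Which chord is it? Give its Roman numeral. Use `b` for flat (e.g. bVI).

In F minor (with V from harmonic minor) the diatonic chords are Fm, Gdim, Ab, Bbm, C, Db, Eb. Of the given chords, F–Ab–C–Eb = Fm7, C–E–G–Bb = C7, Db–F–Ab = Db and Bb–Db–F = Bbm are diatonic. But F–A–C–E is foreign: the diatonic i on degree 1 is Fm, whereas Fmaj7 comes from F major. It is labeled Imaj7.

Imaj7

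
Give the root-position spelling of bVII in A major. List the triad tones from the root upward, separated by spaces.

G B D

Scale degree 7 in A major is G#. bVII uses the lowered form, G, taken from A minor. Building the major chord from the parallel minor on G: G–B–D.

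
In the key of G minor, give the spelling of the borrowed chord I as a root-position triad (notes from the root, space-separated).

G B D

The root, G, is scale degree 1 — the same note in G minor and G major; only the chord quality changes. Stacking thirds in G major on G gives G–B–D.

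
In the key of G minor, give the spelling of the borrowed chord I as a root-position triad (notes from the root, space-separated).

The root, G, is scale degree 1 — the same note in G minor and G major; only the chord quality changes. In G major the chord on G is G–B–D.

G B D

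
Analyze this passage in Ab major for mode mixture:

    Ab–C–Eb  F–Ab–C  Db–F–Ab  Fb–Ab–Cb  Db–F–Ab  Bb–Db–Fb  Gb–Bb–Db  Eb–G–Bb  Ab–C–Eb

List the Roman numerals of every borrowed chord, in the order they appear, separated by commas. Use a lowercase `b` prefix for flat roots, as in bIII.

Ab major has the diatonic set Ab, Bbm, Cm, Db, Eb, Fm, Gdim. Ab–C–Eb = Ab, F–Ab–C = Fm, Db–F–Ab = Db and Eb–G–Bb = Eb are all diatonic. Fb–Ab–Cb doesn't fit — on degree 6 Ab major would have Fm (vi). Fb is the degree-6 chord of Ab minor, so it is the borrowed bVI. Bb–Db–Fb doesn't fit — on degree 2 Ab major would have Bbm (ii). Bbdim is the degree-2 chord of Ab minor, so it is the borrowed ii°. Gb–Bb–Db doesn't fit — on degree 7 Ab major would have Gdim (vii°). Gb is the degree-7 chord of Ab minor, so it is the borrowed bVII.

bVI, ii°, bVII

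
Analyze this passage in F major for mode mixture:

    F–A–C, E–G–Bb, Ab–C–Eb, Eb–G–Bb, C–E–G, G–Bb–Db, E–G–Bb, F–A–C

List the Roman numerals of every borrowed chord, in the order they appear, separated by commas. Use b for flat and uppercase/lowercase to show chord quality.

bIII, bVII, ii°

The diatonic triads in F major are F, Gm, Am, Bb, C, Dm, Edim. Of the given chords, F–A–C = F, E–G–Bb = Edim and C–E–G = C are diatonic. Ab–C–Eb is not: scale degree 3 in F major carries Am (iii). In F minor the chord on that degree is Ab, so here it functions as bIII, borrowed from the parallel minor. Eb–G–Bb doesn't fit — on degree 7 F major would have Edim (vii°). Eb is the degree-7 chord of F minor, so it is the borrowed bVII. G–Bb–Db doesn't fit — on degree 2 F major would have Gm (ii). Gdim is the degree-2 chord of F minor, so it is the borrowed ii°.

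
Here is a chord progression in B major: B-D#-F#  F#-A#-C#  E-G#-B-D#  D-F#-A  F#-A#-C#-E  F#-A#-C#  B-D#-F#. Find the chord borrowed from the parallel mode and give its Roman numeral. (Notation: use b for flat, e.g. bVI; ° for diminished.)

The diatonic triads in B major are B, C#m, D#m, E, F#, G#m, A#dim. Of the given chords, B–D#–F# = B, F#–A#–C# = F#, E–G#–B–D# = Emaj7 and F#–A#–C#–E = F#7 are diatonic. D–F#–A is not: scale degree 3 in B major carries D#m (iii). In B minor the chord on that degree is D, so here it functions as bIII, borrowed from the parallel minor.

bIII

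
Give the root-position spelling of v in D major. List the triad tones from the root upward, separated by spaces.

The root, A, is scale degree 5 — the same note in D major and D minor; only the chord quality changes. Building the minor chord from the parallel minor on A: A–C–E.

A C E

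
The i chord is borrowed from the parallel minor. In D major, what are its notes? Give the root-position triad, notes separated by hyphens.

The root, D, is scale degree 1 — the same note in D major and D minor; only the chord quality changes. In D minor the chord on D is D–F–A.

D-F-A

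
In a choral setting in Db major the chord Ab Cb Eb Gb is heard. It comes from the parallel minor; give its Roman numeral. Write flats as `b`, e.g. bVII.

Ab is scale degree 5 in Db major. The diatonic chord on degree 5 would be Ab (V), but Ab–Cb–Eb–Gb is the minor-seventh chord from Db minor. As a borrowed chord it is labeled v7.

v7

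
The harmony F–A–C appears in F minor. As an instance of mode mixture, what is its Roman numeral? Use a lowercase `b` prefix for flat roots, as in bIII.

F is scale degree 1 in F minor. Diatonically F minor has Fm (i) on that degree; F–A–C is instead the major chord native to F major, so it takes the label I.

I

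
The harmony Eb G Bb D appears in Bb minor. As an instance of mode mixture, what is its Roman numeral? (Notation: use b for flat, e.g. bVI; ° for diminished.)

The root Eb is the diatonic 4th degree of Bb minor; the borrowing shows in the chord quality. Eb–G–Bb–D is a major-seventh chord — the form found in Bb major, not the diatonic iv (Ebm). Borrowed into Bb minor it is written IVmaj7.

IVmaj7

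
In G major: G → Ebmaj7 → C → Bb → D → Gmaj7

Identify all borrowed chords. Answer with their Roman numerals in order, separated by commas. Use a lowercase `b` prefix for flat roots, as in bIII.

bVImaj7, bIII

The diatonic triads in G major are G, Am, Bm, C, D, Em, F#dim. Of the given chords, G, C, D and Gmaj7 are diatonic. Ebmaj7 (Eb–G–Bb–D) doesn't fit — on degree 6 G major would have Em (vi). Ebmaj7 is the degree-6 chord of G minor, so it is the borrowed bVImaj7. Bb (Bb–D–F) is not: scale degree 3 in G major carries Bm (iii). In G minor the chord on that degree is Bb, so here it functions as bIII, borrowed from the parallel minor.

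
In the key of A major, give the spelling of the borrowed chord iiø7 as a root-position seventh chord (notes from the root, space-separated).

B D F A

The root, B, is scale degree 2 — the same note in A major and A minor; only the chord quality changes. Building the half-diminished-seventh chord from the parallel minor on B: B–D–F–A.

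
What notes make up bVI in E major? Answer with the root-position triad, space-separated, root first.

The root of bVI is the lowered 6th degree: C# becomes C. Stacking thirds in E minor on C gives C–E–G.

C E G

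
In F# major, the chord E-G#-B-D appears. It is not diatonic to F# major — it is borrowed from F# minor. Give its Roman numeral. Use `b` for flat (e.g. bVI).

bVII7

In F# major scale degree 7 is E#; E is its lowered form, from F# minor. Diatonically F# major has E#dim (vii°) on that degree; E–G#–B–D is instead the dominant-seventh chord native to F# minor, so it takes the label bVII7.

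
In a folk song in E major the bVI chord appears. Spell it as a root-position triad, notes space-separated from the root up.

Scale degree 6 in E major is C#. bVI uses the lowered form, C, taken from E minor. Building the major chord from the parallel minor on C: C–E–G.

C E G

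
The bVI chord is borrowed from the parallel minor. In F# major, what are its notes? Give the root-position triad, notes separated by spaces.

bVI is built on the lowered scale degree 6. In F# major degree 6 is D#; lowered it becomes D. Building the major chord from the parallel minor on D: D–F#–A.

D F# A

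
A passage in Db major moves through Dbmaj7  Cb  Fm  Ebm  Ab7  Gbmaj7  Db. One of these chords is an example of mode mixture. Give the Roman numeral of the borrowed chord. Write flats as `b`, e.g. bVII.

bVII

Db major has the diatonic set Db, Ebm, Fm, Gb, Ab, Bbm, Cdim. Of the given chords, Dbmaj7, Fm, Ebm, Ab7, Gbmaj7 and Db are diatonic. But Cb (Cb–Eb–Gb) is foreign: the diatonic vii° on degree 7 is Cdim, whereas Cb comes from Db minor. It is labeled bVII.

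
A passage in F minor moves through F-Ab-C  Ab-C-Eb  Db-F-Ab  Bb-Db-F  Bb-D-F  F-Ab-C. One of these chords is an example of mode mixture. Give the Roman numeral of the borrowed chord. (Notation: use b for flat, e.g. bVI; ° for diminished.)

IV

In F minor (with V from harmonic minor) the diatonic chords are Fm, Gdim, Ab, Bbm, C, Db, Eb. F–Ab–C = Fm, Ab–C–Eb = Ab, Db–F–Ab = Db and Bb–Db–F = Bbm are all diatonic. Bb–D–F is not: scale degree 4 in F minor carries Bbm (iv). In F major the chord on that degree is Bb, so here it functions as IV, borrowed from the parallel major.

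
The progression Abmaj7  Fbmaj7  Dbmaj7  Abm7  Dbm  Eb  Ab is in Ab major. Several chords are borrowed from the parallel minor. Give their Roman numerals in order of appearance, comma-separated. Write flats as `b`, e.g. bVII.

The diatonic triads in Ab major are Ab, Bbm, Cm, Db, Eb, Fm, Gdim. Abmaj7, Dbmaj7, Eb and Ab all belong to that set. Fbmaj7 (Fb–Ab–Cb–Eb) is not: scale degree 6 in Ab major carries Fm (vi). In Ab minor the chord on that degree is Fbmaj7, so here it functions as bVImaj7, borrowed from the parallel minor. But Abm7 (Ab–Cb–Eb–Gb) is foreign: the diatonic I on degree 1 is Ab, whereas Abm7 comes from Ab minor. It is labeled i7. But Dbm (Db–Fb–Ab) is foreign: the diatonic IV on degree 4 is Db, whereas Dbm comes from Ab minor. It is labeled iv.

bVImaj7, i7, iv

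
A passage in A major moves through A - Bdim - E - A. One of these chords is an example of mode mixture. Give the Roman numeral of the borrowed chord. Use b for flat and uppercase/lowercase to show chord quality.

The diatonic triads in A major are A, Bm, C#m, D, E, F#m, G#dim. A and E are both diatonic. Bdim (B–D–F) doesn't fit — on degree 2 A major would have Bm (ii). Bdim is the degree-2 chord of A minor, so it is the borrowed ii°.

ii°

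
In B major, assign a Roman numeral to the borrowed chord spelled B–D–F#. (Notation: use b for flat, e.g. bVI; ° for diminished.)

The root B is the diatonic 1st degree of B major; the borrowing shows in the chord quality. Diatonically B major has B (I) on that degree; B–D–F# is instead the minor chord native to B minor, so it takes the label i.

i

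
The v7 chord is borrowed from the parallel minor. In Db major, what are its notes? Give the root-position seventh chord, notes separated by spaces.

v7 is built on scale degree 5, which is Ab in both Db major and its parallel. Stacking thirds in Db minor on Ab gives Ab–Cb–Eb–Gb.

Ab Cb Eb Gb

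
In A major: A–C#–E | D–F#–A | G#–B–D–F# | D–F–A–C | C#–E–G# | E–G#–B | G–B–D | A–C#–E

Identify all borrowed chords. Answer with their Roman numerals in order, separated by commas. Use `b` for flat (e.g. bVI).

iv7, bVII

In A major the diatonic chords are A, Bm, C#m, D, E, F#m, G#dim. Of the given chords, A–C#–E = A, D–F#–A = D, G#–B–D–F# = G#m7b5, C#–E–G# = C#m and E–G#–B = E are diatonic. D–F–A–C is not: scale degree 4 in A major carries D (IV). In A minor the chord on that degree is Dm7, so here it functions as iv7, borrowed from the parallel minor. But G–B–D is foreign: the diatonic vii° on degree 7 is G#dim, whereas G comes from A minor. It is labeled bVII.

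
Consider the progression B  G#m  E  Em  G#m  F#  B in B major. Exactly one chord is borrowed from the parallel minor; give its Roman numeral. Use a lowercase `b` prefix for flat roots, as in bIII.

B major has the diatonic set B, C#m, D#m, E, F#, G#m, A#dim. B, G#m, E and F# all belong to that set. Em (E–G–B) is not: scale degree 4 in B major carries E (IV). In B minor the chord on that degree is Em, so here it functions as iv, borrowed from the parallel minor.

iv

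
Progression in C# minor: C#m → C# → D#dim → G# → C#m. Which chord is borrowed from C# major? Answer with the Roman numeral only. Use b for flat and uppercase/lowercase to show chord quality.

I

In C# minor (with V from harmonic minor) the diatonic chords are C#m, D#dim, E, F#m, G#, A, B. C#m, D#dim and G# are all diatonic. But C# (C#–E#–G#) is foreign: the diatonic i on degree 1 is C#m, whereas C# comes from C# major. It is labeled I.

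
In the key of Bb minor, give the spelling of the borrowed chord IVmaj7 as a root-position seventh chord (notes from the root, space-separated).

The root, Eb, is scale degree 4 — the same note in Bb minor and Bb major; only the chord quality changes. Stacking thirds in Bb major on Eb gives Eb–G–Bb–D.

Eb G Bb D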